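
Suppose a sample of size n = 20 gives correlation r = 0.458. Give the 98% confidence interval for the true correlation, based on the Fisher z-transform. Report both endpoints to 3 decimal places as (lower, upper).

z_r = atanh(0.458) = 0.494777;  SE = 1/√(n−3) = 1/√17 = 0.242536
z-limits: 0.494777 ± 2.326·0.242536 = 0.494777 ± 0.564139 = [-0.069362, 1.058916]
ρ-limits: (tanh -0.069362, tanh 1.058916) = (-0.069, 0.785)

(-0.069, 0.785)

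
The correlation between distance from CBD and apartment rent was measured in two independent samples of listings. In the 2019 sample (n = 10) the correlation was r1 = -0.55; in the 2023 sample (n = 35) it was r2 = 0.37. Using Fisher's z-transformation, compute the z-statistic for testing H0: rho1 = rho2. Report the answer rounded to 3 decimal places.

-2.413

Fisher z-transforms: z1 = atanh(-0.55) = -0.618381, z2 = atanh(0.37) = 0.388423; difference d = -1.006804
Var(d) = 1/7 + 1/32 = 0.1428571 + 0.0312500 = 0.1741071
z = d/√Var(d) = -1.006804 / √0.1741071 = -1.006804 / 0.417261 = -2.413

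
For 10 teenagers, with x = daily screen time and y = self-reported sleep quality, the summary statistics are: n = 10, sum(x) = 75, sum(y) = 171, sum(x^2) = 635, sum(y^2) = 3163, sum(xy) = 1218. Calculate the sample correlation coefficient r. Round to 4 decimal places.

-0.4901

S_xy = nΣxy − ΣxΣy = 10·1218 − 75·171 = 12180 − 12825 = -645
S_xx = nΣx² − (Σx)² = 10·635 − 75² = 6350 − 5625 = 725
S_yy = nΣy² − (Σy)² = 10·3163 − 171² = 31630 − 29241 = 2389
r = S_xy / √(S_xx·S_yy) = -645 / √(725·2389) = -645 / √1732025 = -645 / 1316.0642 = -0.4901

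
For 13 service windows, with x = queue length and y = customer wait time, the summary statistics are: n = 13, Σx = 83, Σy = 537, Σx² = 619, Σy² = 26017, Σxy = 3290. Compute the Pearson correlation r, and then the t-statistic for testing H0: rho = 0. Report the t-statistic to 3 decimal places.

-0.809

S_xy = nΣxy − ΣxΣy = 13·3290 − 83·537 = 42770 − 44571 = -1801
S_xx = nΣx² − (Σx)² = 13·619 − 83² = 8047 − 6889 = 1158
S_yy = nΣy² − (Σy)² = 13·26017 − 537² = 338221 − 288369 = 49852
r = S_xy / √(S_xx·S_yy) = -1801 / √(1158·49852) = -1801 / √57728616 = -1801 / 7597.9350 = -0.2370
t = r·√(n−2)/√(1−r²) = -0.2370·√11 / √(1−0.056169) = -0.786040 / 0.971510 = -0.809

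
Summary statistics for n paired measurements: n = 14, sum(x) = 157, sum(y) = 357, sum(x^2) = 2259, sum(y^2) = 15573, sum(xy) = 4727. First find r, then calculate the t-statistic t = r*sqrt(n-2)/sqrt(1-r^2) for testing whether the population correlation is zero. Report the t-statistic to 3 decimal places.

Numerator: nΣxy − (Σx)(Σy) = 14·4727 − (157)(357) = 10129
Denominator: √[(nΣx²−(Σx)²)(nΣy²−(Σy)²)]
  nΣx²−(Σx)² = 14·2259 − 24649 = 6977;  nΣy²−(Σy)² = 14·15573 − 127449 = 90573
  √(6977·90573) = √631927821 = 25138.1746
r = 10129 / 25138.1746 = 0.4029
t = r·√(n−2)/√(1−r²) = 0.4029·√12 / √(1−0.162328) = 1.395687 / 0.915244 = 1.525

1.525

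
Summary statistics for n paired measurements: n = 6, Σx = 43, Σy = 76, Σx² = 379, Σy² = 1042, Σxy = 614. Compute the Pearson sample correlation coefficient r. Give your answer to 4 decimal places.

0.9249

S_xy = nΣxy − ΣxΣy = 6·614 − 43·76 = 3684 − 3268 = 416
S_xx = nΣx² − (Σx)² = 6·379 − 43² = 2274 − 1849 = 425
S_yy = nΣy² − (Σy)² = 6·1042 − 76² = 6252 − 5776 = 476
r = S_xy / √(S_xx·S_yy) = 416 / √(425·476) = 416 / √202300 = 416 / 449.7777 = 0.9249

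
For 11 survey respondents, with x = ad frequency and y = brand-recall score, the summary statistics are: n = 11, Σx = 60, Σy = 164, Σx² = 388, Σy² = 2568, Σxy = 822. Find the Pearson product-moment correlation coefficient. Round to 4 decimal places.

S_xy = nΣxy − ΣxΣy = 11·822 − 60·164 = 9042 − 9840 = -798
S_xx = nΣx² − (Σx)² = 11·388 − 60² = 4268 − 3600 = 668
S_yy = nΣy² − (Σy)² = 11·2568 − 164² = 28248 − 26896 = 1352
r = S_xy / √(S_xx·S_yy) = -798 / √(668·1352) = -798 / √903136 = -798 / 950.3347 = -0.8397

-0.8397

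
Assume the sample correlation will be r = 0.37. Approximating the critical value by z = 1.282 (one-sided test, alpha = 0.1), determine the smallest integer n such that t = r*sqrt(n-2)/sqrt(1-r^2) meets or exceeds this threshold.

r√(n−2)/√(1−r²) ≥ 1.282  ⇔  n−2 ≥ (1.282)²·(1−r²)/r²
(1−r²)/r² = (1−0.1369)/0.1369 = 6.3046
n ≥ 2 + 1.643524·6.3046 = 2 + 10.3618 = 12.3618
⌈12.3618⌉ = 13

13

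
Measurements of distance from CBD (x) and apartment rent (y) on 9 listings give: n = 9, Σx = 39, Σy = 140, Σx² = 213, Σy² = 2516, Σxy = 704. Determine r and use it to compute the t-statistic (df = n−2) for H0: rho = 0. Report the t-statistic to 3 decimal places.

3.502

S_xy = nΣxy − ΣxΣy = 9·704 − 39·140 = 6336 − 5460 = 876
S_xx = nΣx² − (Σx)² = 9·213 − 39² = 1917 − 1521 = 396
S_yy = nΣy² − (Σy)² = 9·2516 − 140² = 22644 − 19600 = 3044
r = S_xy / √(S_xx·S_yy) = 876 / √(396·3044) = 876 / √1205424 = 876 / 1097.9180 = 0.7979
t = r·√(n−2)/√(1−r²) = 0.7979·√7 / √(1−0.636644) = 2.111045 / 0.602790 = 3.502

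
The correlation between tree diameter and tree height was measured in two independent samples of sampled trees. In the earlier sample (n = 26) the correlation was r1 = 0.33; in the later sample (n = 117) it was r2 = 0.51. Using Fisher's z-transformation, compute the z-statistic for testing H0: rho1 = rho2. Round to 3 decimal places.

z1 = atanh(0.33) = 0.342828,  z2 = atanh(0.51) = 0.562730
SE = √(1/(n1−3) + 1/(n2−3)) = √(1/23 + 1/114) = √(0.0434783 + 0.0087719) = √0.0522502 = 0.228583
z = (z1 − z2)/SE = (0.342828 − 0.562730) / 0.228583 = -0.219902 / 0.228583 = -0.962

-0.962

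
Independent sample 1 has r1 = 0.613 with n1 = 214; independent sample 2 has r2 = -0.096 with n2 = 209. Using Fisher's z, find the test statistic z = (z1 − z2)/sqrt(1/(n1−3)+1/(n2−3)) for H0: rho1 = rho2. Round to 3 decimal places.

8.270

z1 = atanh(0.613) = 0.713713,  z2 = atanh(-0.096) = -0.096297
SE = √(1/(n1−3) + 1/(n2−3)) = √(1/211 + 1/206) = √(0.0047393 + 0.0048544) = √0.0095937 = 0.097947
z = (z1 − z2)/SE = (0.713713 − (-0.096297)) / 0.097947 = 0.810010 / 0.097947 = 8.270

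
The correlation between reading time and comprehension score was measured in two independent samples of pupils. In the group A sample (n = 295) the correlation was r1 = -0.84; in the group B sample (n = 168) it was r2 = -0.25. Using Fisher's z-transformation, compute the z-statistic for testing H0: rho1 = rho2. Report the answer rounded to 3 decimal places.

z1 = atanh(-0.84) = -1.221174,  z2 = atanh(-0.25) = -0.255413
SE = √(1/(n1−3) + 1/(n2−3)) = √(1/292 + 1/165) = √(0.0034247 + 0.0060606) = √0.0094853 = 0.097393
z = (z1 − z2)/SE = (-1.221174 − (-0.255413)) / 0.097393 = -0.965761 / 0.097393 = -9.916

-9.916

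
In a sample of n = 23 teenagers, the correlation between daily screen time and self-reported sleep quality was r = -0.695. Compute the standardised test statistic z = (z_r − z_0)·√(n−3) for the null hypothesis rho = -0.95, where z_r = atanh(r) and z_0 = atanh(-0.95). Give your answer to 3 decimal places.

Fisher z: atanh(-0.695) = -0.857563, atanh(-0.95) = -1.831781
z = (z_r − z_0)·√(n−3) = (-0.857563 − (-1.831781))·√20 = 0.974218 · 4.472136 = 4.357

4.357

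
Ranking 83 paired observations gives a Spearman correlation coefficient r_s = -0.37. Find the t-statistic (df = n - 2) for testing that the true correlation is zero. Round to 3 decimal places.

-3.584

1 − r_s² = 1 − 0.1369 = 0.8631;  √(1−r_s²) = 0.929032
√(n−2) = √81 = 9.000000
t = r_s·√(n−2)/√(1−r_s²) = -0.37 · 9.000000 / 0.929032 = -3.584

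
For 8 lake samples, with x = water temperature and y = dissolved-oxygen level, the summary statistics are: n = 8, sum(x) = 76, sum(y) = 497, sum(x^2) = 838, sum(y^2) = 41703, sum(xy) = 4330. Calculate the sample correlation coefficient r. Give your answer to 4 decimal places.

Numerator: nΣxy − (Σx)(Σy) = 8·4330 − (76)(497) = -3132
Denominator: √[(nΣx²−(Σx)²)(nΣy²−(Σy)²)]
  nΣx²−(Σx)² = 8·838 − 5776 = 928;  nΣy²−(Σy)² = 8·41703 − 247009 = 86615
  √(928·86615) = √80378720 = 8965.4180
r = -3132 / 8965.4180 = -0.3493

-0.3493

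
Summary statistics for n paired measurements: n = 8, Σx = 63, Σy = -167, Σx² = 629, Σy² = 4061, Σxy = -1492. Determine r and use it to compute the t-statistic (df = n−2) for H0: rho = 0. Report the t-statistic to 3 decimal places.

-2.040

Numerator: nΣxy − (Σx)(Σy) = 8·(-1492) − (63)(-167) = -1415
Denominator: √[(nΣx²−(Σx)²)(nΣy²−(Σy)²)]
  nΣx²−(Σx)² = 8·629 − 3969 = 1063;  nΣy²−(Σy)² = 8·4061 − 27889 = 4599
  √(1063·4599) = √4888737 = 2211.0488
r = -1415 / 2211.0488 = -0.6400
t = r·√(n−2)/√(1−r²) = -0.6400·√6 / √(1−0.409600) = -1.567673 / 0.768375 = -2.040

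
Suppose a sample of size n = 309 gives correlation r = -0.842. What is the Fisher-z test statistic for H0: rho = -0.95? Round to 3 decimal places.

10.562

z_r = atanh(-0.842) = -1.228006,  z_0 = atanh(-0.95) = -1.831781
SE = 1/√(n−3) = 1/√306 = 0.057166
z = (z_r − z_0)/SE = (-1.228006 − (-1.831781)) / 0.057166 = 0.603775 / 0.057166 = 10.562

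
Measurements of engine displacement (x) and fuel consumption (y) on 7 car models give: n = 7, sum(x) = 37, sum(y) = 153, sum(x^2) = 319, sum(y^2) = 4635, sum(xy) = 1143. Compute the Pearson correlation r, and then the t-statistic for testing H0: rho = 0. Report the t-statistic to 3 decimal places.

Numerator: nΣxy − (Σx)(Σy) = 7·1143 − (37)(153) = 2340
Denominator: √[(nΣx²−(Σx)²)(nΣy²−(Σy)²)]
  nΣx²−(Σx)² = 7·319 − 1369 = 864;  nΣy²−(Σy)² = 7·4635 − 23409 = 9036
  √(864·9036) = √7807104 = 2794.1195
r = 2340 / 2794.1195 = 0.8375
t = r·√(n−2)/√(1−r²) = 0.8375·√5 / √(1−0.701406) = 1.872707 / 0.546438 = 3.427

3.427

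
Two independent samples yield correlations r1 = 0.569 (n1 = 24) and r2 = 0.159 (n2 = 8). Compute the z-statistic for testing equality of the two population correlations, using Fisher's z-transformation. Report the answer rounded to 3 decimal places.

0.976

z1 = atanh(0.569) = 0.646043,  z2 = atanh(0.159) = 0.160361
SE = √(1/(n1−3) + 1/(n2−3)) = √(1/21 + 1/5) = √(0.0476190 + 0.2000000) = √0.2476190 = 0.497613
z = (z1 − z2)/SE = (0.646043 − 0.160361) / 0.497613 = 0.485682 / 0.497613 = 0.976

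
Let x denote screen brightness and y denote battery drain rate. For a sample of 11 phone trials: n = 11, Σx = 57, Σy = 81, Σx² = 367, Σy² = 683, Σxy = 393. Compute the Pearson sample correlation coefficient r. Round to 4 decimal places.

Numerator: nΣxy − (Σx)(Σy) = 11·393 − (57)(81) = -294
Denominator: √[(nΣx²−(Σx)²)(nΣy²−(Σy)²)]
  nΣx²−(Σx)² = 11·367 − 3249 = 788;  nΣy²−(Σy)² = 11·683 − 6561 = 952
  √(788·952) = √750176 = 866.1270
r = -294 / 866.1270 = -0.3394

-0.3394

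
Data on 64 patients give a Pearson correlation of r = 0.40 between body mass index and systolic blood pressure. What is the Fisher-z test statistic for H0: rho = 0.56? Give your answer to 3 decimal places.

-1.634

z_r = atanh(0.40) = 0.423649,  z_0 = atanh(0.56) = 0.632833
SE = 1/√(n−3) = 1/√61 = 0.128037
z = (z_r − z_0)/SE = (0.423649 − 0.632833) / 0.128037 = -0.209184 / 0.128037 = -1.634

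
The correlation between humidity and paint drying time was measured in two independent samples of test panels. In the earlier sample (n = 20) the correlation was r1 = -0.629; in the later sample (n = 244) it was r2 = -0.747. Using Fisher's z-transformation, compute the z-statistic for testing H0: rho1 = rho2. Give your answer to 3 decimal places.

0.902

z1 = atanh(-0.629) = -0.739760,  z2 = atanh(-0.747) = -0.966133
SE = √(1/(n1−3) + 1/(n2−3)) = √(1/17 + 1/241) = √(0.0588235 + 0.0041494) = √0.0629729 = 0.250944
z = (z1 − z2)/SE = (-0.739760 − (-0.966133)) / 0.250944 = 0.226373 / 0.250944 = 0.902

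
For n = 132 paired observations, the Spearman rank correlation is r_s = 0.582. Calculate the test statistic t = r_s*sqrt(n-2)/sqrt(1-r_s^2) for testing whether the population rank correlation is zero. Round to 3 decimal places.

8.160

1 − r_s² = 1 − 0.338724 = 0.661276;  √(1−r_s²) = 0.813189
√(n−2) = √130 = 11.401754
t = r_s·√(n−2)/√(1−r_s²) = 0.582 · 11.401754 / 0.813189 = 8.160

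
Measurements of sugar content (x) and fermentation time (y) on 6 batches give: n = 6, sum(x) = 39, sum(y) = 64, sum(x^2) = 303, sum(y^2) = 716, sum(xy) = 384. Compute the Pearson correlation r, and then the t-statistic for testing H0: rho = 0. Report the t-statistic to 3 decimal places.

-2.558

Numerator: nΣxy − (Σx)(Σy) = 6·384 − (39)(64) = -192
Denominator: √[(nΣx²−(Σx)²)(nΣy²−(Σy)²)]
  nΣx²−(Σx)² = 6·303 − 1521 = 297;  nΣy²−(Σy)² = 6·716 − 4096 = 200
  √(297·200) = √59400 = 243.7212
r = -192 / 243.7212 = -0.7878
t = r·√(n−2)/√(1−r²) = -0.7878·√4 / √(1−0.620629) = -1.575600 / 0.615931 = -2.558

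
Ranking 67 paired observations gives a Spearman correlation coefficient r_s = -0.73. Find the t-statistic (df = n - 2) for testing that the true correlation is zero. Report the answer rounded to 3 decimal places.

-8.611

1 − r_s² = 1 − 0.5329 = 0.4671;  √(1−r_s²) = 0.683447
√(n−2) = √65 = 8.062258
t = r_s·√(n−2)/√(1−r_s²) = -0.73 · 8.062258 / 0.683447 = -8.611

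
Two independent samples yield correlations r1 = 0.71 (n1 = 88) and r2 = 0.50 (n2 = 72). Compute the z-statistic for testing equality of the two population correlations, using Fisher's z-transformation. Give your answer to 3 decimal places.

z1 = atanh(0.71) = 0.887184,  z2 = atanh(0.50) = 0.549306
SE = √(1/(n1−3) + 1/(n2−3)) = √(1/85 + 1/69) = √(0.0117647 + 0.0144928) = √0.0262575 = 0.162042
z = (z1 − z2)/SE = (0.887184 − 0.549306) / 0.162042 = 0.337878 / 0.162042 = 2.085

2.085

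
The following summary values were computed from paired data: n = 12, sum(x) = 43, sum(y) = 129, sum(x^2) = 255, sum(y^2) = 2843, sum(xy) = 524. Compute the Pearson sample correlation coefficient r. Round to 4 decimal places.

0.1611

S_xy = nΣxy − ΣxΣy = 12·524 − 43·129 = 6288 − 5547 = 741
S_xx = nΣx² − (Σx)² = 12·255 − 43² = 3060 − 1849 = 1211
S_yy = nΣy² − (Σy)² = 12·2843 − 129² = 34116 − 16641 = 17475
r = S_xy / √(S_xx·S_yy) = 741 / √(1211·17475) = 741 / √21162225 = 741 / 4600.2418 = 0.1611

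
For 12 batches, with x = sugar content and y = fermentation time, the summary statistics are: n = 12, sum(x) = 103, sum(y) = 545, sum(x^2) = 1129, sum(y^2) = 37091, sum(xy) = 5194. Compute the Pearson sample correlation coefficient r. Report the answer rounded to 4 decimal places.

0.2969

S_xy = nΣxy − ΣxΣy = 12·5194 − 103·545 = 62328 − 56135 = 6193
S_xx = nΣx² − (Σx)² = 12·1129 − 103² = 13548 − 10609 = 2939
S_yy = nΣy² − (Σy)² = 12·37091 − 545² = 445092 − 297025 = 148067
r = S_xy / √(S_xx·S_yy) = 6193 / √(2939·148067) = 6193 / √435168913 = 6193 / 20860.7026 = 0.2969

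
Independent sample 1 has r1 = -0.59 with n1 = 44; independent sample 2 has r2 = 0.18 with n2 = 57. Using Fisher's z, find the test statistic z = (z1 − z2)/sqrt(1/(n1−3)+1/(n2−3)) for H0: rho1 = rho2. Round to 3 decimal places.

Fisher z-transforms: z1 = atanh(-0.59) = -0.677666, z2 = atanh(0.18) = 0.181983; difference d = -0.859649
Var(d) = 1/41 + 1/54 = 0.0243902 + 0.0185185 = 0.0429087
z = d/√Var(d) = -0.859649 / √0.0429087 = -0.859649 / 0.207144 = -4.150

-4.150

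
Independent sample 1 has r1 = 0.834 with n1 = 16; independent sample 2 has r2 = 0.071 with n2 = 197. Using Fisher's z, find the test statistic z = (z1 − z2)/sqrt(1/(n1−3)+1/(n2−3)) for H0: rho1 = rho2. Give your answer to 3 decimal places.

z1 = atanh(0.834) = 1.201133,  z2 = atanh(0.071) = 0.071120
SE = √(1/(n1−3) + 1/(n2−3)) = √(1/13 + 1/194) = √(0.0769231 + 0.0051546) = √0.0820777 = 0.286492
z = (z1 − z2)/SE = (1.201133 − 0.071120) / 0.286492 = 1.130013 / 0.286492 = 3.944

3.944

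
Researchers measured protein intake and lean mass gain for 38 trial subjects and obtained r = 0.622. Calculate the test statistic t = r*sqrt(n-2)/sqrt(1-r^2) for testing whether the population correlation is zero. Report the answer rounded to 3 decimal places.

t = r·√(n−2) / √(1−r²) with r = 0.622, n = 38
  = 0.622·√36 / √(1 − 0.386884)
  = 0.622·6.000000 / 0.783017
  = 3.732000 / 0.783017 = 4.766

4.766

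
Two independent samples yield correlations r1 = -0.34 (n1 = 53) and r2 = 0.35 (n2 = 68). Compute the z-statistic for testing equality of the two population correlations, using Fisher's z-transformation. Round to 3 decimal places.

-3.825

Fisher z-transforms: z1 = atanh(-0.34) = -0.354093, z2 = atanh(0.35) = 0.365444; difference d = -0.719537
Var(d) = 1/50 + 1/65 = 0.0200000 + 0.0153846 = 0.0353846
z = d/√Var(d) = -0.719537 / √0.0353846 = -0.719537 / 0.188108 = -3.825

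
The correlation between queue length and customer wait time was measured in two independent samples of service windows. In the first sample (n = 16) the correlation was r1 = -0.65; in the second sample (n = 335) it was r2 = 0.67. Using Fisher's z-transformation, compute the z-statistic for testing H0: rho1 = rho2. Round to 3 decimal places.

Fisher z-transforms: z1 = atanh(-0.65) = -0.775299, z2 = atanh(0.67) = 0.810743; difference d = -1.586042
Var(d) = 1/13 + 1/332 = 0.0769231 + 0.0030120 = 0.0799351
z = d/√Var(d) = -1.586042 / √0.0799351 = -1.586042 / 0.282728 = -5.610

-5.610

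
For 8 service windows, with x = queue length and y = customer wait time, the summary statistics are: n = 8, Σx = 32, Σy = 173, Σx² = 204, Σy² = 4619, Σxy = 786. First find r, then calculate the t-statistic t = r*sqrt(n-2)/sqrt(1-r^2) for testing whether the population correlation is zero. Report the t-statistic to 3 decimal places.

0.957

Numerator: nΣxy − (Σx)(Σy) = 8·786 − (32)(173) = 752
Denominator: √[(nΣx²−(Σx)²)(nΣy²−(Σy)²)]
  nΣx²−(Σx)² = 8·204 − 1024 = 608;  nΣy²−(Σy)² = 8·4619 − 29929 = 7023
  √(608·7023) = √4269984 = 2066.3940
r = 752 / 2066.3940 = 0.3639
t = r·√(n−2)/√(1−r²) = 0.3639·√6 / √(1−0.132423) = 0.891369 / 0.931438 = 0.957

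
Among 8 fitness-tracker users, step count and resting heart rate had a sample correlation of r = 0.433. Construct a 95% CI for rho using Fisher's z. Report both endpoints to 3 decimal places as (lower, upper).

(-0.391, 0.872)

z_r = atanh(0.433) = 0.463583;  SE = 1/√(n−3) = 1/√5 = 0.447214
z-limits: 0.463583 ± 1.960·0.447214 = 0.463583 ± 0.876539 = [-0.412956, 1.340122]
ρ-limits: (tanh -0.412956, tanh 1.340122) = (-0.391, 0.872)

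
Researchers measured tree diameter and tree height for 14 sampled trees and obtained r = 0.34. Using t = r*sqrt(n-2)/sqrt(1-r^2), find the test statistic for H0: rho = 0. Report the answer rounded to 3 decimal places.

1 − r² = 1 − 0.1156 = 0.8844;  √(1−r²) = 0.940425
√(n−2) = √12 = 3.464102
t = r·√(n−2)/√(1−r²) = 0.34 · 3.464102 / 0.940425 = 1.252

1.252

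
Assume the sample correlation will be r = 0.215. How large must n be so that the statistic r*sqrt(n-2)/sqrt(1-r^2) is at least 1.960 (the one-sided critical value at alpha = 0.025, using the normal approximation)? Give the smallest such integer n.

Need r·√(n−2)/√(1−r²) ≥ 1.960
√(n−2) ≥ 1.960·√(1−0.046225) / 0.215 = 1.960·0.976614 / 0.215 = 8.9031
n−2 ≥ 79.2652  ⇒  n ≥ 81.2652
Smallest integer n = 82

82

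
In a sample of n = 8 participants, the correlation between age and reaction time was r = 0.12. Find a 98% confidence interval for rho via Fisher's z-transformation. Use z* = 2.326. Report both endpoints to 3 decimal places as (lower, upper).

(-0.726, 0.821)

z_r = atanh(0.12) = 0.120581;  SE = 1/√(n−3) = 1/√5 = 0.447214
z-limits: 0.120581 ± 2.326·0.447214 = 0.120581 ± 1.040220 = [-0.919639, 1.160801]
ρ-limits: (tanh -0.919639, tanh 1.160801) = (-0.726, 0.821)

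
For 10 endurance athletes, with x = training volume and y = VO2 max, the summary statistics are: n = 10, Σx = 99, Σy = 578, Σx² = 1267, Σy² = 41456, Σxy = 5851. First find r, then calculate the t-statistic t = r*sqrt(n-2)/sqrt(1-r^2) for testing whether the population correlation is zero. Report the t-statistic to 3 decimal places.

Numerator: nΣxy − (Σx)(Σy) = 10·5851 − (99)(578) = 1288
Denominator: √[(nΣx²−(Σx)²)(nΣy²−(Σy)²)]
  nΣx²−(Σx)² = 10·1267 − 9801 = 2869;  nΣy²−(Σy)² = 10·41456 − 334084 = 80476
  √(2869·80476) = √230885644 = 15194.9217
r = 1288 / 15194.9217 = 0.0848
t = r·√(n−2)/√(1−r²) = 0.0848·√8 / √(1−0.007191) = 0.239851 / 0.996398 = 0.241

0.241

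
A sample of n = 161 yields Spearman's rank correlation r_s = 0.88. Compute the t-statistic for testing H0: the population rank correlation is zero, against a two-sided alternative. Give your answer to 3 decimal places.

23.362

t = r_s·√(n−2) / √(1−r_s²) with r_s = 0.88, n = 161
  = 0.88·√159 / √(1 − 0.7744)
  = 0.88·12.609520 / 0.474974
  = 11.096378 / 0.474974 = 23.362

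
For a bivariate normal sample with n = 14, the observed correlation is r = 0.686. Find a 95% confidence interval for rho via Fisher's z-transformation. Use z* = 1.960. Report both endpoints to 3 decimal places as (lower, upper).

Fisher z: z_r = atanh(r) = ½·ln((1+0.686)/(1−0.686)) = 0.840361
SE(z) = 1/√(n−3) = 1/√11 = 0.301511
95% ⇒ z* = 1.960; margin = 1.960·0.301511 = 0.590962
CI on z-scale: (0.249399, 1.431323)
Back-transform: tanh(0.249399) = 0.244354, tanh(1.431323) = 0.891937

(0.244, 0.892)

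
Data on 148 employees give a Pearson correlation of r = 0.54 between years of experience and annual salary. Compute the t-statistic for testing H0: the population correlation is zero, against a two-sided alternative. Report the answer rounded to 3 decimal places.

t = r·√(n−2) / √(1−r²) with r = 0.54, n = 148
  = 0.54·√146 / √(1 − 0.2916)
  = 0.54·12.083046 / 0.841665
  = 6.524845 / 0.841665 = 7.752

7.752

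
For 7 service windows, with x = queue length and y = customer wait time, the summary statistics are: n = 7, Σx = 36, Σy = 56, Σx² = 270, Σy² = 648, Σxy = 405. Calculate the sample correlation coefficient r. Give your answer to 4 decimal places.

Numerator: nΣxy − (Σx)(Σy) = 7·405 − (36)(56) = 819
Denominator: √[(nΣx²−(Σx)²)(nΣy²−(Σy)²)]
  nΣx²−(Σx)² = 7·270 − 1296 = 594;  nΣy²−(Σy)² = 7·648 − 3136 = 1400
  √(594·1400) = √831600 = 911.9210
r = 819 / 911.9210 = 0.8981

0.8981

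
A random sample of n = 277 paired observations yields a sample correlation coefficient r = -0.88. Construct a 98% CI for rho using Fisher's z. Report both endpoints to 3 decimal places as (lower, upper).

(-0.908, -0.844)

z_r = atanh(-0.88) = -1.375768;  SE = 1/√(n−3) = 1/√274 = 0.060412
z-limits: -1.375768 ± 2.326·0.060412 = -1.375768 ± 0.140518 = [-1.516286, -1.235250]
ρ-limits: (tanh -1.516286, tanh -1.235250) = (-0.908, -0.844)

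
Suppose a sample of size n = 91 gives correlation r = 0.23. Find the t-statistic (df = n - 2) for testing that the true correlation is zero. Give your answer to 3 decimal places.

1 − r² = 1 − 0.0529 = 0.9471;  √(1−r²) = 0.973191
√(n−2) = √89 = 9.433981
t = r·√(n−2)/√(1−r²) = 0.23 · 9.433981 / 0.973191 = 2.230

2.230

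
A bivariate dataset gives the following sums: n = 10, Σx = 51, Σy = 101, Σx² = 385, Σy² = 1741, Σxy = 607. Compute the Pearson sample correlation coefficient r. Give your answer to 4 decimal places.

Numerator: nΣxy − (Σx)(Σy) = 10·607 − (51)(101) = 919
Denominator: √[(nΣx²−(Σx)²)(nΣy²−(Σy)²)]
  nΣx²−(Σx)² = 10·385 − 2601 = 1249;  nΣy²−(Σy)² = 10·1741 − 10201 = 7209
  √(1249·7209) = √9004041 = 3000.6734
r = 919 / 3000.6734 = 0.3063

0.3063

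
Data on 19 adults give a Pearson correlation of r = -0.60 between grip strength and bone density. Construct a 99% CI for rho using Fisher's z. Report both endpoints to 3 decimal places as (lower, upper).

(-0.871, -0.049)

Fisher z: z_r = atanh(r) = ½·ln((1+(-0.60))/(1−(-0.60))) = -0.693147
SE(z) = 1/√(n−3) = 1/√16 = 0.250000
99% ⇒ z* = 2.576; margin = 2.576·0.250000 = 0.644000
CI on z-scale: (-1.337147, -0.049147)
Back-transform: tanh(-1.337147) = -0.870985, tanh(-0.049147) = -0.049107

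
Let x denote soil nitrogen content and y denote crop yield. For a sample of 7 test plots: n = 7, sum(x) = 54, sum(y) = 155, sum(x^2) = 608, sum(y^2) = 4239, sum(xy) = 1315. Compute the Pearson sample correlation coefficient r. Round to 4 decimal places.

0.3035

S_xy = nΣxy − ΣxΣy = 7·1315 − 54·155 = 9205 − 8370 = 835
S_xx = nΣx² − (Σx)² = 7·608 − 54² = 4256 − 2916 = 1340
S_yy = nΣy² − (Σy)² = 7·4239 − 155² = 29673 − 24025 = 5648
r = S_xy / √(S_xx·S_yy) = 835 / √(1340·5648) = 835 / √7568320 = 835 / 2751.0580 = 0.3035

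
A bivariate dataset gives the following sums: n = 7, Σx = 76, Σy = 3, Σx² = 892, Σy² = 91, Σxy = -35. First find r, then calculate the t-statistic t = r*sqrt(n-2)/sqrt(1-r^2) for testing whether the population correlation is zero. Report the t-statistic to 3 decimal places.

Numerator: nΣxy − (Σx)(Σy) = 7·(-35) − (76)(3) = -473
Denominator: √[(nΣx²−(Σx)²)(nΣy²−(Σy)²)]
  nΣx²−(Σx)² = 7·892 − 5776 = 468;  nΣy²−(Σy)² = 7·91 − 9 = 628
  √(468·628) = √293904 = 542.1291
r = -473 / 542.1291 = -0.8725
t = r·√(n−2)/√(1−r²) = -0.8725·√5 / √(1−0.761256) = -1.950969 / 0.488614 = -3.993

-3.993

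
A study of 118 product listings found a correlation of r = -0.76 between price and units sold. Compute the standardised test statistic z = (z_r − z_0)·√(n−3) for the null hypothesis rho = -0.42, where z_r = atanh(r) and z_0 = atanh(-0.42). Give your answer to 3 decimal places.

-5.882

Fisher z: atanh(-0.76) = -0.996215, atanh(-0.42) = -0.447692
z = (z_r − z_0)·√(n−3) = (-0.996215 − (-0.447692))·√115 = -0.548523 · 10.723805 = -5.882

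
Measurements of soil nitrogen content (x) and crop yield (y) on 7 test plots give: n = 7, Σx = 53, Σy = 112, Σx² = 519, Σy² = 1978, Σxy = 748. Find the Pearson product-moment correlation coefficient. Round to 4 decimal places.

Numerator: nΣxy − (Σx)(Σy) = 7·748 − (53)(112) = -700
Denominator: √[(nΣx²−(Σx)²)(nΣy²−(Σy)²)]
  nΣx²−(Σx)² = 7·519 − 2809 = 824;  nΣy²−(Σy)² = 7·1978 − 12544 = 1302
  √(824·1302) = √1072848 = 1035.7838
r = -700 / 1035.7838 = -0.6758

-0.6758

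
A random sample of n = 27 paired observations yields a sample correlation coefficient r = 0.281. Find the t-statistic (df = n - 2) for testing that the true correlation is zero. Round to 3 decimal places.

1.464

1 − r² = 1 − 0.078961 = 0.921039;  √(1−r²) = 0.959708
√(n−2) = √25 = 5.000000
t = r·√(n−2)/√(1−r²) = 0.281 · 5.000000 / 0.959708 = 1.464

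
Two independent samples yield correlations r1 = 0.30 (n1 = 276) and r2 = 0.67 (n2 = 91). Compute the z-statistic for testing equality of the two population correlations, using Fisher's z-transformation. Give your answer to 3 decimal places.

Fisher z-transforms: z1 = atanh(0.30) = 0.309520, z2 = atanh(0.67) = 0.810743; difference d = -0.501223
Var(d) = 1/273 + 1/88 = 0.0036630 + 0.0113636 = 0.0150266
z = d/√Var(d) = -0.501223 / √0.0150266 = -0.501223 / 0.122583 = -4.089

-4.089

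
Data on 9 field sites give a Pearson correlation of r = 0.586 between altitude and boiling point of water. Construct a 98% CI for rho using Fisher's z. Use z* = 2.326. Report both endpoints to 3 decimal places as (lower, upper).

(-0.271, 0.925)

Fisher z: z_r = atanh(r) = ½·ln((1+0.586)/(1−0.586)) = 0.671552
SE(z) = 1/√(n−3) = 1/√6 = 0.408248
98% ⇒ z* = 2.326; margin = 2.326·0.408248 = 0.949585
CI on z-scale: (-0.278033, 1.621137)
Back-transform: tanh(-0.278033) = -0.271084, tanh(1.621137) = 0.924789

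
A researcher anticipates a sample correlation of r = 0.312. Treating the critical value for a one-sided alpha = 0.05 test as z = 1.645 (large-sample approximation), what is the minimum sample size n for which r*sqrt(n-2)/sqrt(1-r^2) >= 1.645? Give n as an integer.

28

r√(n−2)/√(1−r²) ≥ 1.645  ⇔  n−2 ≥ (1.645)²·(1−r²)/r²
(1−r²)/r² = (1−0.097344)/0.097344 = 9.2728
n ≥ 2 + 2.706025·9.2728 = 2 + 25.0924 = 27.0924
⌈27.0924⌉ = 28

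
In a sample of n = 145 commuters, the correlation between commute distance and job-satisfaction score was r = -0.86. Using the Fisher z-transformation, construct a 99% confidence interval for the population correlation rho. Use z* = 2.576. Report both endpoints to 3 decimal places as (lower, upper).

z_r = atanh(-0.86) = -1.293345;  SE = 1/√(n−3) = 1/√142 = 0.083918
z-limits: -1.293345 ± 2.576·0.083918 = -1.293345 ± 0.216173 = [-1.509518, -1.077172]
ρ-limits: (tanh -1.509518, tanh -1.077172) = (-0.907, -0.792)

(-0.907, -0.792)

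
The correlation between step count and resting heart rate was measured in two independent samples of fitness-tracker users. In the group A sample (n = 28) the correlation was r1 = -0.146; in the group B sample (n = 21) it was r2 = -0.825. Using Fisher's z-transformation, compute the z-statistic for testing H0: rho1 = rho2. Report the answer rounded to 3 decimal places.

z1 = atanh(-0.146) = -0.147051,  z2 = atanh(-0.825) = -1.172275
SE = √(1/(n1−3) + 1/(n2−3)) = √(1/25 + 1/18) = √(0.0400000 + 0.0555556) = √0.0955556 = 0.309121
z = (z1 − z2)/SE = (-0.147051 − (-1.172275)) / 0.309121 = 1.025224 / 0.309121 = 3.317

3.317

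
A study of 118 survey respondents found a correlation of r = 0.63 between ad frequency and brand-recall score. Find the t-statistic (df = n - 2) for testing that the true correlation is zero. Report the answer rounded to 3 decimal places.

1 − r² = 1 − 0.3969 = 0.6031;  √(1−r²) = 0.776595
√(n−2) = √116 = 10.770330
t = r·√(n−2)/√(1−r²) = 0.63 · 10.770330 / 0.776595 = 8.737

8.737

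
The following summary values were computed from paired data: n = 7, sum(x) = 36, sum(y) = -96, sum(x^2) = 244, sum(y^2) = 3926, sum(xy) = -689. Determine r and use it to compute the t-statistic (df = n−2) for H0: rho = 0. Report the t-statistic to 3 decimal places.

-1.285

S_xy = nΣxy − ΣxΣy = 7·(-689) − 36·(-96) = -4823 − (-3456) = -1367
S_xx = nΣx² − (Σx)² = 7·244 − 36² = 1708 − 1296 = 412
S_yy = nΣy² − (Σy)² = 7·3926 − (-96)² = 27482 − 9216 = 18266
r = S_xy / √(S_xx·S_yy) = -1367 / √(412·18266) = -1367 / √7525592 = -1367 / 2743.2812 = -0.4983
t = r·√(n−2)/√(1−r²) = -0.4983·√5 / √(1−0.248303) = -1.114233 / 0.867005 = -1.285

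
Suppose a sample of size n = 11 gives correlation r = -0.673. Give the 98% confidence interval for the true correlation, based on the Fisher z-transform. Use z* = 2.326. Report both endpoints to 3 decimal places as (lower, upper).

Fisher z: z_r = atanh(r) = ½·ln((1+(-0.673))/(1−(-0.673))) = -0.816207
SE(z) = 1/√(n−3) = 1/√8 = 0.353553
98% ⇒ z* = 2.326; margin = 2.326·0.353553 = 0.822364
CI on z-scale: (-1.638571, 0.006157)
Back-transform: tanh(-1.638571) = -0.927273, tanh(0.006157) = 0.006157

(-0.927, 0.006)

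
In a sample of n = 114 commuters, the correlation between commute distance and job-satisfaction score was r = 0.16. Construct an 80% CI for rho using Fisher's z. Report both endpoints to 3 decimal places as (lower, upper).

(0.040, 0.276)

Fisher z: z_r = atanh(r) = ½·ln((1+0.16)/(1−0.16)) = 0.161387
SE(z) = 1/√(n−3) = 1/√111 = 0.094916
80% ⇒ z* = 1.282; margin = 1.282·0.094916 = 0.121682
CI on z-scale: (0.039705, 0.283069)
Back-transform: tanh(0.039705) = 0.039684, tanh(0.283069) = 0.275743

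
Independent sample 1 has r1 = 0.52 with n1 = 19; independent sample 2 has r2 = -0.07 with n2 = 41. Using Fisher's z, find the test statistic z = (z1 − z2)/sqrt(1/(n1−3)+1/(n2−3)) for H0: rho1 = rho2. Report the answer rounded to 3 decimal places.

Fisher z-transforms: z1 = atanh(0.52) = 0.576340, z2 = atanh(-0.07) = -0.070115; difference d = 0.646455
Var(d) = 1/16 + 1/38 = 0.0625000 + 0.0263158 = 0.0888158
z = d/√Var(d) = 0.646455 / √0.0888158 = 0.646455 / 0.298020 = 2.169

2.169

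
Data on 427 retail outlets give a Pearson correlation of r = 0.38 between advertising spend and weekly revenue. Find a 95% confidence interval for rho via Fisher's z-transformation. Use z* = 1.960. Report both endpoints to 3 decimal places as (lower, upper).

z_r = atanh(0.38) = 0.400060;  SE = 1/√(n−3) = 1/√424 = 0.048564
z-limits: 0.400060 ± 1.960·0.048564 = 0.400060 ± 0.095185 = [0.304875, 0.495245]
ρ-limits: (tanh 0.304875, tanh 0.495245) = (0.296, 0.458)

(0.296, 0.458)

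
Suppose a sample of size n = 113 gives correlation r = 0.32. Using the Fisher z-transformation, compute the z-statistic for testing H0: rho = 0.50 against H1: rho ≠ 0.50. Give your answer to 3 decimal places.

-2.283

z_r = atanh(0.32) = 0.331647,  z_0 = atanh(0.50) = 0.549306
SE = 1/√(n−3) = 1/√110 = 0.095346
z = (z_r − z_0)/SE = (0.331647 − 0.549306) / 0.095346 = -0.217659 / 0.095346 = -2.283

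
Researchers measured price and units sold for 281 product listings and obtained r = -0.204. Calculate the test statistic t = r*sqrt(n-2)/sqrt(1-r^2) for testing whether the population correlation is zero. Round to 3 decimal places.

-3.481

1 − r² = 1 − 0.041616 = 0.958384;  √(1−r²) = 0.978971
√(n−2) = √279 = 16.703293
t = r·√(n−2)/√(1−r²) = -0.204 · 16.703293 / 0.978971 = -3.481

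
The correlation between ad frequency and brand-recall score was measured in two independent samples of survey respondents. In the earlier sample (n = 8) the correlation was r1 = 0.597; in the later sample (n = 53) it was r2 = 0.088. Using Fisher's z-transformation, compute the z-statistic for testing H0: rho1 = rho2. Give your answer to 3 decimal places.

1.280

Fisher z-transforms: z1 = atanh(0.597) = 0.688473, z2 = atanh(0.088) = 0.088228; difference d = 0.600245
Var(d) = 1/5 + 1/50 = 0.2000000 + 0.0200000 = 0.2200000
z = d/√Var(d) = 0.600245 / √0.2200000 = 0.600245 / 0.469042 = 1.280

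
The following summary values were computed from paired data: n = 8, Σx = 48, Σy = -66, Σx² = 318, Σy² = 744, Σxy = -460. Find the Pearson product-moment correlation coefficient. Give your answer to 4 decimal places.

-0.8273

S_xy = nΣxy − ΣxΣy = 8·(-460) − 48·(-66) = -3680 − (-3168) = -512
S_xx = nΣx² − (Σx)² = 8·318 − 48² = 2544 − 2304 = 240
S_yy = nΣy² − (Σy)² = 8·744 − (-66)² = 5952 − 4356 = 1596
r = S_xy / √(S_xx·S_yy) = -512 / √(240·1596) = -512 / √383040 = -512 / 618.9023 = -0.8273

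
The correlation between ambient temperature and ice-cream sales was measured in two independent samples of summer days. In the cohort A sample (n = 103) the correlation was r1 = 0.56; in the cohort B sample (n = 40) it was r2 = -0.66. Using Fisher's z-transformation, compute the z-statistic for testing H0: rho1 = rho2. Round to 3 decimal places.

z1 = atanh(0.56) = 0.632833,  z2 = atanh(-0.66) = -0.792814
SE = √(1/(n1−3) + 1/(n2−3)) = √(1/100 + 1/37) = √(0.0100000 + 0.0270270) = √0.0370270 = 0.192424
z = (z1 − z2)/SE = (0.632833 − (-0.792814)) / 0.192424 = 1.425647 / 0.192424 = 7.409

7.409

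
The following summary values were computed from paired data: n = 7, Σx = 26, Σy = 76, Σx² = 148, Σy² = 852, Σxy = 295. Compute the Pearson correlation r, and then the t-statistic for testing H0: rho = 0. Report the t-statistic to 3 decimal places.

S_xy = nΣxy − ΣxΣy = 7·295 − 26·76 = 2065 − 1976 = 89
S_xx = nΣx² − (Σx)² = 7·148 − 26² = 1036 − 676 = 360
S_yy = nΣy² − (Σy)² = 7·852 − 76² = 5964 − 5776 = 188
r = S_xy / √(S_xx·S_yy) = 89 / √(360·188) = 89 / √67680 = 89 / 260.1538 = 0.3421
t = r·√(n−2)/√(1−r²) = 0.3421·√5 / √(1−0.117032) = 0.764959 / 0.939664 = 0.814

0.814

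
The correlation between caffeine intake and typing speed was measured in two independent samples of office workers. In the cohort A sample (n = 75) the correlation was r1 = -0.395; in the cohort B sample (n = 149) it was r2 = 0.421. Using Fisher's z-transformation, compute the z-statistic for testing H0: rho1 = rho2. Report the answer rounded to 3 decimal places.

z1 = atanh(-0.395) = -0.417711,  z2 = atanh(0.421) = 0.448907
SE = √(1/(n1−3) + 1/(n2−3)) = √(1/72 + 1/146) = √(0.0138889 + 0.0068493) = √0.0207382 = 0.144008
z = (z1 − z2)/SE = (-0.417711 − 0.448907) / 0.144008 = -0.866618 / 0.144008 = -6.018

-6.018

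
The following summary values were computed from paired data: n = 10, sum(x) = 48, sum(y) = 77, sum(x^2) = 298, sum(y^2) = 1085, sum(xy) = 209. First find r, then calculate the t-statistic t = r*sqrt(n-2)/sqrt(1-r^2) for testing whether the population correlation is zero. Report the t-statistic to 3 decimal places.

S_xy = nΣxy − ΣxΣy = 10·209 − 48·77 = 2090 − 3696 = -1606
S_xx = nΣx² − (Σx)² = 10·298 − 48² = 2980 − 2304 = 676
S_yy = nΣy² − (Σy)² = 10·1085 − 77² = 10850 − 5929 = 4921
r = S_xy / √(S_xx·S_yy) = -1606 / √(676·4921) = -1606 / √3326596 = -1606 / 1823.8958 = -0.8805
t = r·√(n−2)/√(1−r²) = -0.8805·√8 / √(1−0.775280) = -2.490430 / 0.474046 = -5.254

-5.254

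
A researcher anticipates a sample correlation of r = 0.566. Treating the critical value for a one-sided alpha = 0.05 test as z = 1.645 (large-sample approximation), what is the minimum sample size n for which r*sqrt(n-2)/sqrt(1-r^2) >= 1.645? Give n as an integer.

8

Need r·√(n−2)/√(1−r²) ≥ 1.645
√(n−2) ≥ 1.645·√(1−0.320356) / 0.566 = 1.645·0.824405 / 0.566 = 2.3960
n−2 ≥ 5.7408  ⇒  n ≥ 7.7408
Smallest integer n = 8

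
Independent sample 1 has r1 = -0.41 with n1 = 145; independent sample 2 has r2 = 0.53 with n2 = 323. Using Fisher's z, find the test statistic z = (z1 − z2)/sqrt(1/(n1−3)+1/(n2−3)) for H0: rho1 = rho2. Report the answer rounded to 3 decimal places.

-10.173

Fisher z-transforms: z1 = atanh(-0.41) = -0.435611, z2 = atanh(0.53) = 0.590145; difference d = -1.025756
Var(d) = 1/142 + 1/320 = 0.0070423 + 0.0031250 = 0.0101673
z = d/√Var(d) = -1.025756 / √0.0101673 = -1.025756 / 0.100833 = -10.173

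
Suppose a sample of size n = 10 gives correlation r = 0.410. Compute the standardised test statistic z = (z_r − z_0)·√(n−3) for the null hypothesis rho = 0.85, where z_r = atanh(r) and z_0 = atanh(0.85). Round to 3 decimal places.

-2.171

Fisher z: atanh(0.410) = 0.435611, atanh(0.85) = 1.256153
z = (z_r − z_0)·√(n−3) = (0.435611 − 1.256153)·√7 = -0.820542 · 2.645751 = -2.171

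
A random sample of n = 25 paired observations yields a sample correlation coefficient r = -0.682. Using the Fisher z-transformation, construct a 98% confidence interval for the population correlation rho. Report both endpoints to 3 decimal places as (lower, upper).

z_r = atanh(-0.682) = -0.832844;  SE = 1/√(n−3) = 1/√22 = 0.213201
z-limits: -0.832844 ± 2.326·0.213201 = -0.832844 ± 0.495906 = [-1.328750, -0.336938]
ρ-limits: (tanh -1.328750, tanh -0.336938) = (-0.869, -0.325)

(-0.869, -0.325)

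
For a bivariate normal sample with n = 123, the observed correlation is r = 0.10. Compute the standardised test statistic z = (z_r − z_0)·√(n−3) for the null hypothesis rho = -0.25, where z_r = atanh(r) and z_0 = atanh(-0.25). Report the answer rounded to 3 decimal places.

3.897

z_r = atanh(0.10) = 0.100335,  z_0 = atanh(-0.25) = -0.255413
SE = 1/√(n−3) = 1/√120 = 0.091287
z = (z_r − z_0)/SE = (0.100335 − (-0.255413)) / 0.091287 = 0.355748 / 0.091287 = 3.897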